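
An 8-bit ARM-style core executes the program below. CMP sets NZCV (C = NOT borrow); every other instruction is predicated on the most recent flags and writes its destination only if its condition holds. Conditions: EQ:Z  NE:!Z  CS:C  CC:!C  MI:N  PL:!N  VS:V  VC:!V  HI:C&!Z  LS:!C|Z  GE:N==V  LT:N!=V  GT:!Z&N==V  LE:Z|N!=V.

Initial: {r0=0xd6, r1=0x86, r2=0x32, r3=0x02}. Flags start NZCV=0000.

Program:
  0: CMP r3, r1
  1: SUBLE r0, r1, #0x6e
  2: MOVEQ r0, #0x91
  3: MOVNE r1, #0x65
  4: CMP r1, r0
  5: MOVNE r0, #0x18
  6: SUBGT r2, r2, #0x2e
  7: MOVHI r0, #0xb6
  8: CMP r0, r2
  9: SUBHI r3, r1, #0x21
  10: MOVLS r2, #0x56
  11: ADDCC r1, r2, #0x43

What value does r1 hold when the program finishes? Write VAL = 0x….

VAL = 0x65

0: ✓ CMP  NZCV=0000
1: · SUBLE
2: · MOVEQ
3: ✓ MOVNE  r1←0x65
4: ✓ CMP  NZCV=1001
5: ✓ MOVNE  r0←0x18
6: ✓ SUBGT  r2←0x04
7: · MOVHI
8: ✓ CMP  NZCV=0010
9: ✓ SUBHI  r3←0x44
10: · MOVLS
11: · ADDCC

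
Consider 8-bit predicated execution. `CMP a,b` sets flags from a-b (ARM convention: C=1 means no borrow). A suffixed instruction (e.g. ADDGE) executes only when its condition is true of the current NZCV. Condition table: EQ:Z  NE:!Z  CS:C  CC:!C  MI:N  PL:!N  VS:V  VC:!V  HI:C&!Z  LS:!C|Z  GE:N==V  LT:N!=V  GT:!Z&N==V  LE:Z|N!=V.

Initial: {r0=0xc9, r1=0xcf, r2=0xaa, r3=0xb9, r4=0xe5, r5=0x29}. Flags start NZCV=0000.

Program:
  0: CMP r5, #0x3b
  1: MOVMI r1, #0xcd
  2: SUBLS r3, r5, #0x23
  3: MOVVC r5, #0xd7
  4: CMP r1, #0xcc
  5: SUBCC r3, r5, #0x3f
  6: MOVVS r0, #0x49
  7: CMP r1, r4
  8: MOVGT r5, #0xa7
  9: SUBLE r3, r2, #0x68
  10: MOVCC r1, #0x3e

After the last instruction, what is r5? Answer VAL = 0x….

[0] flags=1000 → (cmp)
[1] flags=1000 MI?T → r1=0xcd
[2] flags=1000 LS?T → r3=0x06
[3] flags=1000 VC?T → r5=0xd7
[4] flags=0010 → (cmp)
[5] flags=0010 CC?F → skip
[6] flags=0010 VS?F → skip
[7] flags=1000 → (cmp)
[8] flags=1000 GT?F → skip
[9] flags=1000 LE?T → r3=0x42
[10] flags=1000 CC?T → r1=0x3e

VAL = 0xd7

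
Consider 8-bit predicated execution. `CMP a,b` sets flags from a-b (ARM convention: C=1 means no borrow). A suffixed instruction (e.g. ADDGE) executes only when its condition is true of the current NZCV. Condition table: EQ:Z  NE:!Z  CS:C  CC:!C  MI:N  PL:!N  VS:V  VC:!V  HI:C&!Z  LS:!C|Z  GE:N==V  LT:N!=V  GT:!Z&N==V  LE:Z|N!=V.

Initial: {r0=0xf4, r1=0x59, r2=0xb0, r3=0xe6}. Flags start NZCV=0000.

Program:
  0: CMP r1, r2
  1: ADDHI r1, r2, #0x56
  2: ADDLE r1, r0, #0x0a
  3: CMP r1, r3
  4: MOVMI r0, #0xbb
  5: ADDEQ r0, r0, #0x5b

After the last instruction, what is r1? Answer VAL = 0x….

[0] flags=1001 → (cmp)
[1] flags=1001 HI?F → skip
[2] flags=1001 LE?F → skip
[3] flags=0000 → (cmp)
[4] flags=0000 MI?F → skip
[5] flags=0000 EQ?F → skip

VAL = 0x59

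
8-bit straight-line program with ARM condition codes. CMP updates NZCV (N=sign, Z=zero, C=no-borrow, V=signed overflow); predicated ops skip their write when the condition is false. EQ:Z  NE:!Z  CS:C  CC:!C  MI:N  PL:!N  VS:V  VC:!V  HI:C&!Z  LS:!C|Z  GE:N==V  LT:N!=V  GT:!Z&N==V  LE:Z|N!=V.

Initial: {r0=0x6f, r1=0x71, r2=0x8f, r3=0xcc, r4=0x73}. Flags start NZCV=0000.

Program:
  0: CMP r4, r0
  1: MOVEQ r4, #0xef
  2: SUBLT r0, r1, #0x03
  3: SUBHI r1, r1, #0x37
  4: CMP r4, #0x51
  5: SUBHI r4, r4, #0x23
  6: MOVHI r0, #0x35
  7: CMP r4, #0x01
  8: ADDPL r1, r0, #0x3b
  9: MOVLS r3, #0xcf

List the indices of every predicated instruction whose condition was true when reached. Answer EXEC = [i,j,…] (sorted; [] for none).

0: ✓ CMP  NZCV=0010
1: · MOVEQ
2: · SUBLT
3: ✓ SUBHI  r1←0x3a
4: ✓ CMP  NZCV=0010
5: ✓ SUBHI  r4←0x50
6: ✓ MOVHI  r0←0x35
7: ✓ CMP  NZCV=0010
8: ✓ ADDPL  r1←0x70
9: · MOVLS

EXEC = [3,5,6,8]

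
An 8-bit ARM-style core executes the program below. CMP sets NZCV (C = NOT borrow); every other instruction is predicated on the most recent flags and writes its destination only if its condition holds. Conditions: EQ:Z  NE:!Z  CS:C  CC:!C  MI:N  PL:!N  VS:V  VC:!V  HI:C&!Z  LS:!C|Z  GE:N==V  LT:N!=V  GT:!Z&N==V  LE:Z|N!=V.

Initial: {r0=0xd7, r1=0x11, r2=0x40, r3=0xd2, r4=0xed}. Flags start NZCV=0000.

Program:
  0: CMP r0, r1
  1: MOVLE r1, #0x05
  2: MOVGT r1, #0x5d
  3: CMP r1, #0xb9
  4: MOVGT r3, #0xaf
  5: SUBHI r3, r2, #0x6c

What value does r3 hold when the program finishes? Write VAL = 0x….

[0] flags=1010 → (cmp)
[1] flags=1010 LE?T → r1=0x05
[2] flags=1010 GT?F → skip
[3] flags=0000 → (cmp)
[4] flags=0000 GT?T → r3=0xaf
[5] flags=0000 HI?F → skip

VAL = 0xaf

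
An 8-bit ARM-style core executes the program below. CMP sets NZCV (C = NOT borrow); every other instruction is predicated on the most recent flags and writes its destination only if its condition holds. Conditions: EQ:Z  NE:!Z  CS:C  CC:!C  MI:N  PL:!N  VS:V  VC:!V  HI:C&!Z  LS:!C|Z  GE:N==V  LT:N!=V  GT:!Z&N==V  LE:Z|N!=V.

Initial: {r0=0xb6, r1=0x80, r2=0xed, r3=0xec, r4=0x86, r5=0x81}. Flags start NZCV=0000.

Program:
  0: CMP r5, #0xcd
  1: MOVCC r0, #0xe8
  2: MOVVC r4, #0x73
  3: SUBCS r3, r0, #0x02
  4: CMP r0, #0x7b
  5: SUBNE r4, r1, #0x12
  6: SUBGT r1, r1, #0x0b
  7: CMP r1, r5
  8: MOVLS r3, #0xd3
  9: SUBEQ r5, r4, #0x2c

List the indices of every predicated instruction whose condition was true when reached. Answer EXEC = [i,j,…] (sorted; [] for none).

EXEC = [1,2,5,8]

[0] flags=1000 → (cmp)
[1] flags=1000 CC?T → r0=0xe8
[2] flags=1000 VC?T → r4=0x73
[3] flags=1000 CS?F → skip
[4] flags=0011 → (cmp)
[5] flags=0011 NE?T → r4=0x6e
[6] flags=0011 GT?F → skip
[7] flags=1000 → (cmp)
[8] flags=1000 LS?T → r3=0xd3
[9] flags=1000 EQ?F → skip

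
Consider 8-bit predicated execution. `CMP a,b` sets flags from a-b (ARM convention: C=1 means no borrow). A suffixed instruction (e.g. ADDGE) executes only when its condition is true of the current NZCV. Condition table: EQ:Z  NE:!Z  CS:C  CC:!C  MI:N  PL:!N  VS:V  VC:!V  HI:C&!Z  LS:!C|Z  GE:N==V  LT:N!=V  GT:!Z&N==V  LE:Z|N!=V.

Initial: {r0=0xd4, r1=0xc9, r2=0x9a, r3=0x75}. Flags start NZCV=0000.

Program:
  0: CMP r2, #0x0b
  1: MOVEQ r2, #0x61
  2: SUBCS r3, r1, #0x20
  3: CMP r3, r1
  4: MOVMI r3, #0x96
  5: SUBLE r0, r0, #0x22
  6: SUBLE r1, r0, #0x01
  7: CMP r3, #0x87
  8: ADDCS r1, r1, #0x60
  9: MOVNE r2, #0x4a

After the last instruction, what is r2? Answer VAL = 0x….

VAL = 0x4a

0: ✓ CMP  NZCV=1010
1: · MOVEQ
2: ✓ SUBCS  r3←0xa9
3: ✓ CMP  NZCV=1000
4: ✓ MOVMI  r3←0x96
5: ✓ SUBLE  r0←0xb2
6: ✓ SUBLE  r1←0xb1
7: ✓ CMP  NZCV=0010
8: ✓ ADDCS  r1←0x11
9: ✓ MOVNE  r2←0x4a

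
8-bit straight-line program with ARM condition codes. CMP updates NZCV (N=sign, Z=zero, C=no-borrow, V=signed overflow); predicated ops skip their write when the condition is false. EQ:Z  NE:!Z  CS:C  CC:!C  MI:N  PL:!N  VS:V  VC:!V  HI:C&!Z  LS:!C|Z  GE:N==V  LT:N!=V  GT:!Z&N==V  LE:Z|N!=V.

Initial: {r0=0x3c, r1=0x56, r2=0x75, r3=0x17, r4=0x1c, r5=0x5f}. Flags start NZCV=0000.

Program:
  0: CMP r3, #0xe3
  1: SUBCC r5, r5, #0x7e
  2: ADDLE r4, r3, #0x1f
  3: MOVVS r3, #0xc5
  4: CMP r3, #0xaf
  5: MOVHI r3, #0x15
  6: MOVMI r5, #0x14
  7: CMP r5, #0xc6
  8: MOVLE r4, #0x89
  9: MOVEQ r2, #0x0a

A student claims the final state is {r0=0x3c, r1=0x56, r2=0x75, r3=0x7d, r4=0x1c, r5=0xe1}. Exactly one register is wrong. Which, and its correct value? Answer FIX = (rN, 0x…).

FIX = (r3, 0x17)

0: ✓ CMP  NZCV=0000
1: ✓ SUBCC  r5←0xe1
2: · ADDLE
3: · MOVVS
4: ✓ CMP  NZCV=0000
5: · MOVHI
6: · MOVMI
7: ✓ CMP  NZCV=0010
8: · MOVLE
9: · MOVEQ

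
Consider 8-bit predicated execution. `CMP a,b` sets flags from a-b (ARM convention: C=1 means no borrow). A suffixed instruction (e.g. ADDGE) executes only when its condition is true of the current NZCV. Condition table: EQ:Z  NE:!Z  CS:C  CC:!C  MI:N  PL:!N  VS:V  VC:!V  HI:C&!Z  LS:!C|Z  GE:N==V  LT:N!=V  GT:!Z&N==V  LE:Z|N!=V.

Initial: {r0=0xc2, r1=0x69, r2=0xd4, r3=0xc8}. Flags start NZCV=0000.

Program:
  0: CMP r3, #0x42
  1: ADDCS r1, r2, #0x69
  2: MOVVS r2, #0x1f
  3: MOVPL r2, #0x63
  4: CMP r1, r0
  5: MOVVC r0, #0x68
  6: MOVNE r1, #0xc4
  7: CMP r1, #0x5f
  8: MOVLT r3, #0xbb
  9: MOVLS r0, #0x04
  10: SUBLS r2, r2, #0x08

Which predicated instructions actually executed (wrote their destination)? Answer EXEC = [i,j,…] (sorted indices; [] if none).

[0] flags=1010 → (cmp)
[1] flags=1010 CS?T → r1=0x3d
[2] flags=1010 VS?F → skip
[3] flags=1010 PL?F → skip
[4] flags=0000 → (cmp)
[5] flags=0000 VC?T → r0=0x68
[6] flags=0000 NE?T → r1=0xc4
[7] flags=0011 → (cmp)
[8] flags=0011 LT?T → r3=0xbb
[9] flags=0011 LS?F → skip
[10] flags=0011 LS?F → skip

EXEC = [1,5,6,8]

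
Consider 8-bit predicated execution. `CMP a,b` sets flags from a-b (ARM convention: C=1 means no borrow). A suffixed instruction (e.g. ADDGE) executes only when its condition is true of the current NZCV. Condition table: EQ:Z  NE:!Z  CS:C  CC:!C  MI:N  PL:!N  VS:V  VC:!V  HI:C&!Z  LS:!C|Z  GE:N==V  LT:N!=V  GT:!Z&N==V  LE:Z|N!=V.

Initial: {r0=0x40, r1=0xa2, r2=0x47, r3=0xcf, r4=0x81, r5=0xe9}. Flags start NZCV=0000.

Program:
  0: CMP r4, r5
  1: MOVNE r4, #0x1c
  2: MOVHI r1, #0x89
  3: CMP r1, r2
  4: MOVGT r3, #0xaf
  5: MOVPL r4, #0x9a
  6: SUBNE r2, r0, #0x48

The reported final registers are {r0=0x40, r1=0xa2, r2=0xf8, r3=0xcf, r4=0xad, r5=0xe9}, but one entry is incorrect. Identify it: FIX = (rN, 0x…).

0: ✓ CMP  NZCV=1000
1: ✓ MOVNE  r4←0x1c
2: · MOVHI
3: ✓ CMP  NZCV=0011
4: · MOVGT
5: ✓ MOVPL  r4←0x9a
6: ✓ SUBNE  r2←0xf8

FIX = (r4, 0x9a)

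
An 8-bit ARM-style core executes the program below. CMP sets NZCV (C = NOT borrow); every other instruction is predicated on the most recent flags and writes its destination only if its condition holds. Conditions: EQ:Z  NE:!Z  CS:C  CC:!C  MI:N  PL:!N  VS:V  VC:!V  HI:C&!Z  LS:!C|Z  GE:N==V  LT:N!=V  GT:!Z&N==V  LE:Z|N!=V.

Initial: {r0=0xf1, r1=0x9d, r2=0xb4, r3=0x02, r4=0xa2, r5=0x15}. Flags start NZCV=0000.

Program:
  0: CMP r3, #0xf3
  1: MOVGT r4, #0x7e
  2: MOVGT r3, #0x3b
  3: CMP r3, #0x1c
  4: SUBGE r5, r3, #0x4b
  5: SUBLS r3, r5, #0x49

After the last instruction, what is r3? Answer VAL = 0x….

0: ✓ CMP  NZCV=0000
1: ✓ MOVGT  r4←0x7e
2: ✓ MOVGT  r3←0x3b
3: ✓ CMP  NZCV=0010
4: ✓ SUBGE  r5←0xf0
5: · SUBLS

VAL = 0x3b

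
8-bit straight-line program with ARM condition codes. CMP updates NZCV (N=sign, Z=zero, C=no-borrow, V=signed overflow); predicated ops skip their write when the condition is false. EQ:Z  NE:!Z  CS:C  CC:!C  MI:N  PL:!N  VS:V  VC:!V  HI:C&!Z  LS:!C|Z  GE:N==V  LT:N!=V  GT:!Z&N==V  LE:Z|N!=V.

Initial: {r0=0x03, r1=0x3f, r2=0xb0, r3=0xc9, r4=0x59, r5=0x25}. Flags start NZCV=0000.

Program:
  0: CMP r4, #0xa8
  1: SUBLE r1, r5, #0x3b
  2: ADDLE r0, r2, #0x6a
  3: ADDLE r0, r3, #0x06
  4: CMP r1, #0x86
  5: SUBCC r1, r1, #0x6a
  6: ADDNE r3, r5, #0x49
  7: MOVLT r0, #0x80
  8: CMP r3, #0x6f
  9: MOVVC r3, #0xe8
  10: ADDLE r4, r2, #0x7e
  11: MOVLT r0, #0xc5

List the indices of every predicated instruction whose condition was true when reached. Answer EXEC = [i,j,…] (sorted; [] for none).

EXEC = [5,6,9,10,11]

0: ✓ CMP  NZCV=1001
1: · SUBLE
2: · ADDLE
3: · ADDLE
4: ✓ CMP  NZCV=1001
5: ✓ SUBCC  r1←0xd5
6: ✓ ADDNE  r3←0x6e
7: · MOVLT
8: ✓ CMP  NZCV=1000
9: ✓ MOVVC  r3←0xe8
10: ✓ ADDLE  r4←0x2e
11: ✓ MOVLT  r0←0xc5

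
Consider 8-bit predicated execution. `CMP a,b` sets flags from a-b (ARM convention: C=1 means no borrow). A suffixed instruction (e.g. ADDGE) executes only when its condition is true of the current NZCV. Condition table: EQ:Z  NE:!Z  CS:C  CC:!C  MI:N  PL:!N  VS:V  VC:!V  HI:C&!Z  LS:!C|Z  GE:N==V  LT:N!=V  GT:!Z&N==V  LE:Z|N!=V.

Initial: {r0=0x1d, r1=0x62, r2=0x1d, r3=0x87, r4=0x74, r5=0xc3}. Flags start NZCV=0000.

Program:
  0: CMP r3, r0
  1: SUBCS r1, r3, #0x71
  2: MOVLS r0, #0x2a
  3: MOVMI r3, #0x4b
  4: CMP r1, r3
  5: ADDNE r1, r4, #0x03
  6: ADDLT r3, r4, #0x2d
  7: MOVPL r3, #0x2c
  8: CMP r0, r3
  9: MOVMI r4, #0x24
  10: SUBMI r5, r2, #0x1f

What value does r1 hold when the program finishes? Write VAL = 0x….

0: ✓ CMP  NZCV=0011
1: ✓ SUBCS  r1←0x16
2: · MOVLS
3: · MOVMI
4: ✓ CMP  NZCV=1001
5: ✓ ADDNE  r1←0x77
6: · ADDLT
7: · MOVPL
8: ✓ CMP  NZCV=1001
9: ✓ MOVMI  r4←0x24
10: ✓ SUBMI  r5←0xfe

VAL = 0x77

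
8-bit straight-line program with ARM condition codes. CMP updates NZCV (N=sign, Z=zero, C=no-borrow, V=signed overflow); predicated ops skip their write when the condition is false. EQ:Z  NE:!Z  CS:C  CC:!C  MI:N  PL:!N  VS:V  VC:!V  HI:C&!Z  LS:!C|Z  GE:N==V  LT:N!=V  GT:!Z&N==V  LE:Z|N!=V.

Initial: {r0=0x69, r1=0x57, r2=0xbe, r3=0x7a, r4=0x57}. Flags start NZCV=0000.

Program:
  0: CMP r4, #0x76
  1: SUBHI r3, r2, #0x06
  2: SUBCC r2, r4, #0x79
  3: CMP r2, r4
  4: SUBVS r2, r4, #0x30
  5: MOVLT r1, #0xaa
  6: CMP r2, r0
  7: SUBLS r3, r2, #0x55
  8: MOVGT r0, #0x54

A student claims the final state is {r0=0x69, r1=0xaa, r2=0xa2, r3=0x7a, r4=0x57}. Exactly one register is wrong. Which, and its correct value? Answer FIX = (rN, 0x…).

FIX = (r2, 0xde)

0: ✓ CMP  NZCV=1000
1: · SUBHI
2: ✓ SUBCC  r2←0xde
3: ✓ CMP  NZCV=1010
4: · SUBVS
5: ✓ MOVLT  r1←0xaa
6: ✓ CMP  NZCV=0011
7: · SUBLS
8: · MOVGT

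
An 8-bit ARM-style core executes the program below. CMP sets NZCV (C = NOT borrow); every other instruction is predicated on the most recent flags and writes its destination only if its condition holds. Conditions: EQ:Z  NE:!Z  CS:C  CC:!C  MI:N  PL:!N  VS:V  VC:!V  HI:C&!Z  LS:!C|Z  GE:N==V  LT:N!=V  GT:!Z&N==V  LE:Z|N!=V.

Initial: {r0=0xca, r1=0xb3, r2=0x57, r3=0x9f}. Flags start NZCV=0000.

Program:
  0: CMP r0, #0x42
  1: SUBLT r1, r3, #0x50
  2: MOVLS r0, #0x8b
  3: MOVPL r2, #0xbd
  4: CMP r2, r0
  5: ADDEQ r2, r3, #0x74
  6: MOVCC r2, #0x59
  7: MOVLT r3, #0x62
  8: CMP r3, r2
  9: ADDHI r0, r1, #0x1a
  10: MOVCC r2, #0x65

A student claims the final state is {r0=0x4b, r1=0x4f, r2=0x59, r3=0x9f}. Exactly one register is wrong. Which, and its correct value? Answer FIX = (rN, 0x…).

FIX = (r0, 0x69)

[0] flags=1010 → (cmp)
[1] flags=1010 LT?T → r1=0x4f
[2] flags=1010 LS?F → skip
[3] flags=1010 PL?F → skip
[4] flags=1001 → (cmp)
[5] flags=1001 EQ?F → skip
[6] flags=1001 CC?T → r2=0x59
[7] flags=1001 LT?F → skip
[8] flags=0011 → (cmp)
[9] flags=0011 HI?T → r0=0x69
[10] flags=0011 CC?F → skip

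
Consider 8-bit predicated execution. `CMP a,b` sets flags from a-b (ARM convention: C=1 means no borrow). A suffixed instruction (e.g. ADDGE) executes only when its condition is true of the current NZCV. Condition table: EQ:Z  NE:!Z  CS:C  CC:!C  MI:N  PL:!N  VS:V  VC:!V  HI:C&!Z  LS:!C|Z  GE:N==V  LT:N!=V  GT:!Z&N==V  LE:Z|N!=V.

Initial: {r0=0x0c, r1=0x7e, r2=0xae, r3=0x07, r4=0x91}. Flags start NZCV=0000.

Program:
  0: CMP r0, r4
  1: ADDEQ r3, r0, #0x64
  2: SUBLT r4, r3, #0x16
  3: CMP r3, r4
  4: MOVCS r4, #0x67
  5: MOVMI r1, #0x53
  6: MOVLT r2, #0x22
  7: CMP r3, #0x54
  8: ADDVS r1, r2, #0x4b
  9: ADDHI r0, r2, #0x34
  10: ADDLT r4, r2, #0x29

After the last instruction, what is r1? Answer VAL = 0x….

[0] flags=0000 → (cmp)
[1] flags=0000 EQ?F → skip
[2] flags=0000 LT?F → skip
[3] flags=0000 → (cmp)
[4] flags=0000 CS?F → skip
[5] flags=0000 MI?F → skip
[6] flags=0000 LT?F → skip
[7] flags=1000 → (cmp)
[8] flags=1000 VS?F → skip
[9] flags=1000 HI?F → skip
[10] flags=1000 LT?T → r4=0xd7

VAL = 0x7e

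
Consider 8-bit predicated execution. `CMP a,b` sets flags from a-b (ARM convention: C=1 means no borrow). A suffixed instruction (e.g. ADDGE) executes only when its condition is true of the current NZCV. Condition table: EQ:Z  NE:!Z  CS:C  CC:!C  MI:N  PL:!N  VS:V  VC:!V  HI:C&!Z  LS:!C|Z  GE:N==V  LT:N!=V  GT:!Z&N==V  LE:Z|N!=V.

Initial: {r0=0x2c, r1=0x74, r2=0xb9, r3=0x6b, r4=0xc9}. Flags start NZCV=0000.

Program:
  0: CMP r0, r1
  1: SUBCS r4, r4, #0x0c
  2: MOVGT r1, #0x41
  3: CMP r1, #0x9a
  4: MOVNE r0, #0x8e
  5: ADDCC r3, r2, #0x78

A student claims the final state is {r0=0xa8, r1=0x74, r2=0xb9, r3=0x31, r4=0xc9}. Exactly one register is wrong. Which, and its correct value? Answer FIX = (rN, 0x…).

FIX = (r0, 0x8e)

0: ✓ CMP  NZCV=1000
1: · SUBCS
2: · MOVGT
3: ✓ CMP  NZCV=1001
4: ✓ MOVNE  r0←0x8e
5: ✓ ADDCC  r3←0x31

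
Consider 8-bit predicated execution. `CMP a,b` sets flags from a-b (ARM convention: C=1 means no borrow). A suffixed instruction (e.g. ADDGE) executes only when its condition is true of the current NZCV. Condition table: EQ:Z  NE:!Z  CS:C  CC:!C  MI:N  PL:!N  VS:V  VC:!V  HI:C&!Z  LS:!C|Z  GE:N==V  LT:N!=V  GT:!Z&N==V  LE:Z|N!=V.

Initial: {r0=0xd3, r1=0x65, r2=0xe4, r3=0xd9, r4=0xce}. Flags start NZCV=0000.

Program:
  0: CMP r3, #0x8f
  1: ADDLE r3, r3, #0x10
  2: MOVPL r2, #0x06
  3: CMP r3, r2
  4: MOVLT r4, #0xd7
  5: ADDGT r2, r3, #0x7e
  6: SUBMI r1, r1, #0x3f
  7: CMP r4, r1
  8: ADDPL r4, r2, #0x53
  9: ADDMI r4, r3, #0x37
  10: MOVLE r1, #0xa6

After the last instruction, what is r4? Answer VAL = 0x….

[0] flags=0010 → (cmp)
[1] flags=0010 LE?F → skip
[2] flags=0010 PL?T → r2=0x06
[3] flags=1010 → (cmp)
[4] flags=1010 LT?T → r4=0xd7
[5] flags=1010 GT?F → skip
[6] flags=1010 MI?T → r1=0x26
[7] flags=1010 → (cmp)
[8] flags=1010 PL?F → skip
[9] flags=1010 MI?T → r4=0x10
[10] flags=1010 LE?T → r1=0xa6

VAL = 0x10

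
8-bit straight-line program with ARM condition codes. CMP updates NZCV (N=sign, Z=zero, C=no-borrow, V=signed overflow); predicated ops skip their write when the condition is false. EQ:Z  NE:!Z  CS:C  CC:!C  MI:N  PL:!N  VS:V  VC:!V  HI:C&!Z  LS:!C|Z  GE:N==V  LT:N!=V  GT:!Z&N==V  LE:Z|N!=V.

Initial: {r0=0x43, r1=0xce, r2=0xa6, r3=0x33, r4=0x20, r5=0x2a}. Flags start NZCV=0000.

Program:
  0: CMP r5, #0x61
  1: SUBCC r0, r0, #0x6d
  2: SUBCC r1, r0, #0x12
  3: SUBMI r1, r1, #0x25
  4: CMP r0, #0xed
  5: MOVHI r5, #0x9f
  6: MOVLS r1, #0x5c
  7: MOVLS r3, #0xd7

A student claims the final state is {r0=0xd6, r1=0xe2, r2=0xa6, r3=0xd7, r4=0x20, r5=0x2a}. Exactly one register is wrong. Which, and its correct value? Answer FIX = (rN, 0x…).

FIX = (r1, 0x5c)

0: ✓ CMP  NZCV=1000
1: ✓ SUBCC  r0←0xd6
2: ✓ SUBCC  r1←0xc4
3: ✓ SUBMI  r1←0x9f
4: ✓ CMP  NZCV=1000
5: · MOVHI
6: ✓ MOVLS  r1←0x5c
7: ✓ MOVLS  r3←0xd7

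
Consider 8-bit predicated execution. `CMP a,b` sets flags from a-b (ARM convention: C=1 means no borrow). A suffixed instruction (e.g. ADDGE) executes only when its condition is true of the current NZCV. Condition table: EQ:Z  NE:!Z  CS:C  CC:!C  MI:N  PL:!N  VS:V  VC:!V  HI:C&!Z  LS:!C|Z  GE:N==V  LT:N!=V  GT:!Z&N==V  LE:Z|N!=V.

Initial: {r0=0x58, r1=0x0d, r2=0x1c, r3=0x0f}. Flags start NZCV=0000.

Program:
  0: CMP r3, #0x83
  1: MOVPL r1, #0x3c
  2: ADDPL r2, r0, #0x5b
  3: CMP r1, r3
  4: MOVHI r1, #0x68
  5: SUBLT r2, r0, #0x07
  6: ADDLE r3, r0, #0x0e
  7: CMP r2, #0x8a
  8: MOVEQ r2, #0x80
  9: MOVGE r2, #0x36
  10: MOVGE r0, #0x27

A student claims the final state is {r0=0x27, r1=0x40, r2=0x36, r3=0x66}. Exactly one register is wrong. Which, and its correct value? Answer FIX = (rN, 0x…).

FIX = (r1, 0x0d)

[0] flags=1001 → (cmp)
[1] flags=1001 PL?F → skip
[2] flags=1001 PL?F → skip
[3] flags=1000 → (cmp)
[4] flags=1000 HI?F → skip
[5] flags=1000 LT?T → r2=0x51
[6] flags=1000 LE?T → r3=0x66
[7] flags=1001 → (cmp)
[8] flags=1001 EQ?F → skip
[9] flags=1001 GE?T → r2=0x36
[10] flags=1001 GE?T → r0=0x27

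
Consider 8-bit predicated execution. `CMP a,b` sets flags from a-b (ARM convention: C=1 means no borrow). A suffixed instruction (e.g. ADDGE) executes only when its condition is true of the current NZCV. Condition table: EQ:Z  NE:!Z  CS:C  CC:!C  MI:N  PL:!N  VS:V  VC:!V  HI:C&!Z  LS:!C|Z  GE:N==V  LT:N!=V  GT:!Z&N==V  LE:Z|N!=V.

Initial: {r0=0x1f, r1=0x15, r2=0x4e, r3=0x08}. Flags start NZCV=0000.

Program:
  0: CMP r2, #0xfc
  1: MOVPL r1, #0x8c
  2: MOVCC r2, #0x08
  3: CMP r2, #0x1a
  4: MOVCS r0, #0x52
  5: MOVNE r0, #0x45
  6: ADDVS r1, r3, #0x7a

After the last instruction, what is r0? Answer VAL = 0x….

0: ✓ CMP  NZCV=0000
1: ✓ MOVPL  r1←0x8c
2: ✓ MOVCC  r2←0x08
3: ✓ CMP  NZCV=1000
4: · MOVCS
5: ✓ MOVNE  r0←0x45
6: · ADDVS

VAL = 0x45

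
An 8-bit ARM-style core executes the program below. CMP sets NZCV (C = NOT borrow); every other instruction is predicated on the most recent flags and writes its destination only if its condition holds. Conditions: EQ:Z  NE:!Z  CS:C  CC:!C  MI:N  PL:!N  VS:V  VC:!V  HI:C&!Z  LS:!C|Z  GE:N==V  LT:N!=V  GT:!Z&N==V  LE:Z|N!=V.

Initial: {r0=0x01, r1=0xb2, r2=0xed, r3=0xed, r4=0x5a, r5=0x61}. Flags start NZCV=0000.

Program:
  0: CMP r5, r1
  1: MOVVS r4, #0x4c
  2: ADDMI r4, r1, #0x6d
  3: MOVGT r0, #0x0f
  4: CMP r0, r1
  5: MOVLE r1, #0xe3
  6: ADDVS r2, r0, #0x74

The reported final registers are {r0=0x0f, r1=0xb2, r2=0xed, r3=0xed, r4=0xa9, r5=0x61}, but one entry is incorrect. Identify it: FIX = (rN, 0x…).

[0] flags=1001 → (cmp)
[1] flags=1001 VS?T → r4=0x4c
[2] flags=1001 MI?T → r4=0x1f
[3] flags=1001 GT?T → r0=0x0f
[4] flags=0000 → (cmp)
[5] flags=0000 LE?F → skip
[6] flags=0000 VS?F → skip

FIX = (r4, 0x1f)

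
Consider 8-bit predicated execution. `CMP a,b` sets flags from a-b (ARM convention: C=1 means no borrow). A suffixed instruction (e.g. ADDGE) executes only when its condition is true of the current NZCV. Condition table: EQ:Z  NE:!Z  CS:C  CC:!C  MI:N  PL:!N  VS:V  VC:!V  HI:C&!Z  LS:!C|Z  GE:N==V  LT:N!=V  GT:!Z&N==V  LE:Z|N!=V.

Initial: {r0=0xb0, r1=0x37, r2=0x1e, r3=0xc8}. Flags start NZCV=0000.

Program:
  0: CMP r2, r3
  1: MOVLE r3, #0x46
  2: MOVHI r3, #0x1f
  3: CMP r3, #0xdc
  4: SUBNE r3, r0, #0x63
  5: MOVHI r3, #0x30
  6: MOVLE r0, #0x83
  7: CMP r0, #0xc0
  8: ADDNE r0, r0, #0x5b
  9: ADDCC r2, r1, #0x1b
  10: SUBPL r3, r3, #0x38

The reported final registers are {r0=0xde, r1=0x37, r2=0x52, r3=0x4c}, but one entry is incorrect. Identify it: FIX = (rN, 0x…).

[0] flags=0000 → (cmp)
[1] flags=0000 LE?F → skip
[2] flags=0000 HI?F → skip
[3] flags=1000 → (cmp)
[4] flags=1000 NE?T → r3=0x4d
[5] flags=1000 HI?F → skip
[6] flags=1000 LE?T → r0=0x83
[7] flags=1000 → (cmp)
[8] flags=1000 NE?T → r0=0xde
[9] flags=1000 CC?T → r2=0x52
[10] flags=1000 PL?F → skip

FIX = (r3, 0x4d)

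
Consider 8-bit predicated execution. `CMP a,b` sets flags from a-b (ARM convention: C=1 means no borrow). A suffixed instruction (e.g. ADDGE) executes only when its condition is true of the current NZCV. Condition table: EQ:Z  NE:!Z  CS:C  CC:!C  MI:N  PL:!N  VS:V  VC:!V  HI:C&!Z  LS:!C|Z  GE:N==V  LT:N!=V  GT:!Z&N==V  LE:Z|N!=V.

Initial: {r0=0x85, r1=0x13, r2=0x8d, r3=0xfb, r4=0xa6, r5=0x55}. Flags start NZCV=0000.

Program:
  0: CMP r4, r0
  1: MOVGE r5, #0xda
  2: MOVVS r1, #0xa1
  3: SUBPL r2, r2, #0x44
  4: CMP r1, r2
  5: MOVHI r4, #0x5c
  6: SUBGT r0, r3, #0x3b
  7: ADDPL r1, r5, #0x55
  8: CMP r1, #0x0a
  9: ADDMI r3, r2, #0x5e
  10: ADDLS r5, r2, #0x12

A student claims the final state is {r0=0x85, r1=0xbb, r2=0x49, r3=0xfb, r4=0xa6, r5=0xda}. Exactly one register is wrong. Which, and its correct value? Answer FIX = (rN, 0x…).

0: ✓ CMP  NZCV=0010
1: ✓ MOVGE  r5←0xda
2: · MOVVS
3: ✓ SUBPL  r2←0x49
4: ✓ CMP  NZCV=1000
5: · MOVHI
6: · SUBGT
7: · ADDPL
8: ✓ CMP  NZCV=0010
9: · ADDMI
10: · ADDLS

FIX = (r1, 0x13)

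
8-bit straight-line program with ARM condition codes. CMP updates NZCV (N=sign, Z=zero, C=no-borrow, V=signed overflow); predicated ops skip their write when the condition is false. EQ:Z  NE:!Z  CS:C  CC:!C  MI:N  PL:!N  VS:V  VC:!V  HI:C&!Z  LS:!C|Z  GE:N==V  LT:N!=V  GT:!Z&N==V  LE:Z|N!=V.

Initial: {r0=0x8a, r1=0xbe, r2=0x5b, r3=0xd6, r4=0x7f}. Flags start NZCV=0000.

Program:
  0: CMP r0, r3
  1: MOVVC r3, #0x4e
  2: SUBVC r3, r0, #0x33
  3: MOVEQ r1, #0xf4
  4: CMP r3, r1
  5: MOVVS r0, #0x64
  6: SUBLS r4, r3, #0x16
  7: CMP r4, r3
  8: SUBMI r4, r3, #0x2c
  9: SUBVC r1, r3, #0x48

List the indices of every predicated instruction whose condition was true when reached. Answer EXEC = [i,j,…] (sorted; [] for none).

EXEC = [1,2,5,6,8,9]

[0] flags=1000 → (cmp)
[1] flags=1000 VC?T → r3=0x4e
[2] flags=1000 VC?T → r3=0x57
[3] flags=1000 EQ?F → skip
[4] flags=1001 → (cmp)
[5] flags=1001 VS?T → r0=0x64
[6] flags=1001 LS?T → r4=0x41
[7] flags=1000 → (cmp)
[8] flags=1000 MI?T → r4=0x2b
[9] flags=1000 VC?T → r1=0x0f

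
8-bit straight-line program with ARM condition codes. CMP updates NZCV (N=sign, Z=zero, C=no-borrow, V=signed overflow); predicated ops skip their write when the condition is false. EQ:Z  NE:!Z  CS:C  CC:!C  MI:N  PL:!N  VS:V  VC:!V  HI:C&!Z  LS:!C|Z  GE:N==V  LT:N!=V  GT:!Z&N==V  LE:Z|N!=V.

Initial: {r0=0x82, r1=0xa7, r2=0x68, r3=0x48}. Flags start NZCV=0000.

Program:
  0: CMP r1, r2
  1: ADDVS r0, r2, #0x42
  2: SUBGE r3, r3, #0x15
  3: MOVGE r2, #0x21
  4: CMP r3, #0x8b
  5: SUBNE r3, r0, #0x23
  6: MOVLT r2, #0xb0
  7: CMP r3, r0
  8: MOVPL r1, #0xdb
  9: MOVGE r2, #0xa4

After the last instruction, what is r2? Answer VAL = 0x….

VAL = 0x68

0: ✓ CMP  NZCV=0011
1: ✓ ADDVS  r0←0xaa
2: · SUBGE
3: · MOVGE
4: ✓ CMP  NZCV=1001
5: ✓ SUBNE  r3←0x87
6: · MOVLT
7: ✓ CMP  NZCV=1000
8: · MOVPL
9: · MOVGE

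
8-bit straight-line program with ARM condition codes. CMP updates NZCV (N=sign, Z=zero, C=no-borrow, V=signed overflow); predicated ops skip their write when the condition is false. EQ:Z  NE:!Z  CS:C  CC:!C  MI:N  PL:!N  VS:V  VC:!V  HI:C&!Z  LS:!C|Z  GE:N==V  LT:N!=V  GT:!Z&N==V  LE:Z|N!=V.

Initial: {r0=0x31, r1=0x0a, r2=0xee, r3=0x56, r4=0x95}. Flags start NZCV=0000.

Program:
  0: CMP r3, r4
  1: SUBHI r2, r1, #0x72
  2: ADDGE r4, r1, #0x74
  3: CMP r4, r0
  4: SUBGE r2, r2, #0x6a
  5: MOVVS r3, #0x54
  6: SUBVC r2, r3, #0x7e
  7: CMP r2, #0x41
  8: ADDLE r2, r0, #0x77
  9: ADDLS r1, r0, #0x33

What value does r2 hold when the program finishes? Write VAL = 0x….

VAL = 0xa8

0: ✓ CMP  NZCV=1001
1: · SUBHI
2: ✓ ADDGE  r4←0x7e
3: ✓ CMP  NZCV=0010
4: ✓ SUBGE  r2←0x84
5: · MOVVS
6: ✓ SUBVC  r2←0xd8
7: ✓ CMP  NZCV=1010
8: ✓ ADDLE  r2←0xa8
9: · ADDLS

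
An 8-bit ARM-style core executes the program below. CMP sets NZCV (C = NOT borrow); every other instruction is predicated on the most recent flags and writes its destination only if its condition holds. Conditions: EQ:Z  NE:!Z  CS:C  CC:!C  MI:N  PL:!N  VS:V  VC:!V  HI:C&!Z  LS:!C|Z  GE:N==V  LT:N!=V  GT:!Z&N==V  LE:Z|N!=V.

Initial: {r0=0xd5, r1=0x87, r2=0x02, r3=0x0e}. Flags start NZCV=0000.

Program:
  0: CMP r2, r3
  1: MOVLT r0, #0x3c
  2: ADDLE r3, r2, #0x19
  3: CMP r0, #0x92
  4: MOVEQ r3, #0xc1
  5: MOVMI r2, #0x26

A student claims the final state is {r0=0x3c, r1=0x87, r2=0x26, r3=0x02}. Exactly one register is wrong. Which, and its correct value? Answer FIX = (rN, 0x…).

FIX = (r3, 0x1b)

[0] flags=1000 → (cmp)
[1] flags=1000 LT?T → r0=0x3c
[2] flags=1000 LE?T → r3=0x1b
[3] flags=1001 → (cmp)
[4] flags=1001 EQ?F → skip
[5] flags=1001 MI?T → r2=0x26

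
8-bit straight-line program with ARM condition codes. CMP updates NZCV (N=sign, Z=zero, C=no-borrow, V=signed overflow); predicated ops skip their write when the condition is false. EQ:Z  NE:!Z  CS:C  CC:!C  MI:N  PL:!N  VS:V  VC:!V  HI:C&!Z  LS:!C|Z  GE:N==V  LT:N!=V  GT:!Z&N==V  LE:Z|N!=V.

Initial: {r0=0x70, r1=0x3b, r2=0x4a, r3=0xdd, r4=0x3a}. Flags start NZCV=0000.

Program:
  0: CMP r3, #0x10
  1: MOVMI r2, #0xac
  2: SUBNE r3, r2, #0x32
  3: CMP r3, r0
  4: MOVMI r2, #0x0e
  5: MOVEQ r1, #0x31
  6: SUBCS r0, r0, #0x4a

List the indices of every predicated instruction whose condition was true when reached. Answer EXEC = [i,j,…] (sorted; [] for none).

0: ✓ CMP  NZCV=1010
1: ✓ MOVMI  r2←0xac
2: ✓ SUBNE  r3←0x7a
3: ✓ CMP  NZCV=0010
4: · MOVMI
5: · MOVEQ
6: ✓ SUBCS  r0←0x26

EXEC = [1,2,6]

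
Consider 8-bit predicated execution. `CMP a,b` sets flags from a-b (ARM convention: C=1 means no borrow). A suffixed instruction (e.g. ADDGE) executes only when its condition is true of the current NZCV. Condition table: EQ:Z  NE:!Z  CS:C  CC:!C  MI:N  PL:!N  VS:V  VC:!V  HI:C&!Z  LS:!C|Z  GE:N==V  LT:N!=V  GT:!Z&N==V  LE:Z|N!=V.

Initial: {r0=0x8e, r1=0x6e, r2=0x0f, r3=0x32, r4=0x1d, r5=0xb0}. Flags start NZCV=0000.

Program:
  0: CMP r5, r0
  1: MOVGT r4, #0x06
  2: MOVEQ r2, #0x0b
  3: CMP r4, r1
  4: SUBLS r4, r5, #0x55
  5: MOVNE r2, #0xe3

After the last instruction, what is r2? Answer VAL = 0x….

[0] flags=0010 → (cmp)
[1] flags=0010 GT?T → r4=0x06
[2] flags=0010 EQ?F → skip
[3] flags=1000 → (cmp)
[4] flags=1000 LS?T → r4=0x5b
[5] flags=1000 NE?T → r2=0xe3

VAL = 0xe3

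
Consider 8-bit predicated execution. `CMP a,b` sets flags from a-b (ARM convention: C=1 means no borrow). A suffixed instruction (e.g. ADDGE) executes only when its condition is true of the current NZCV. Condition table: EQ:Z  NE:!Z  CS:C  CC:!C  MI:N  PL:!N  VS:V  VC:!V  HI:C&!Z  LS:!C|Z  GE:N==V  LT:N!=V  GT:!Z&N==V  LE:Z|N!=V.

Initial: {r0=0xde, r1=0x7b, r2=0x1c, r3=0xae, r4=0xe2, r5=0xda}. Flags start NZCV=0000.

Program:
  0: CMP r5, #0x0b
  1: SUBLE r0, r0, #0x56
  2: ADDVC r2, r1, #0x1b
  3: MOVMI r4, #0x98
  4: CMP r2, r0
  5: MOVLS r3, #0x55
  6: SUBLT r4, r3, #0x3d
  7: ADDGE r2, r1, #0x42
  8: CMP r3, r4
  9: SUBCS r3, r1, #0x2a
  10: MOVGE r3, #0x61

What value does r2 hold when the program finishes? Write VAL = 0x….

VAL = 0xbd

0: ✓ CMP  NZCV=1010
1: ✓ SUBLE  r0←0x88
2: ✓ ADDVC  r2←0x96
3: ✓ MOVMI  r4←0x98
4: ✓ CMP  NZCV=0010
5: · MOVLS
6: · SUBLT
7: ✓ ADDGE  r2←0xbd
8: ✓ CMP  NZCV=0010
9: ✓ SUBCS  r3←0x51
10: ✓ MOVGE  r3←0x61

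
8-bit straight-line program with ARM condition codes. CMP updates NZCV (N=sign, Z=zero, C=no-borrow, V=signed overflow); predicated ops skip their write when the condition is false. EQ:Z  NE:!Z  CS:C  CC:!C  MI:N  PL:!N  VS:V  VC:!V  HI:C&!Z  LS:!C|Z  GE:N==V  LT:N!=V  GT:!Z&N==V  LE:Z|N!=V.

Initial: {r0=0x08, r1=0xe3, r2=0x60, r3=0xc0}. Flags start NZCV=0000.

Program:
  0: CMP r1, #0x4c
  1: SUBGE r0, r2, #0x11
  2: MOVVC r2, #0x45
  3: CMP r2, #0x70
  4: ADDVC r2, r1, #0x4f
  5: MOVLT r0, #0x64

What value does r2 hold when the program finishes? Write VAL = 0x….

VAL = 0x32

0: ✓ CMP  NZCV=1010
1: · SUBGE
2: ✓ MOVVC  r2←0x45
3: ✓ CMP  NZCV=1000
4: ✓ ADDVC  r2←0x32
5: ✓ MOVLT  r0←0x64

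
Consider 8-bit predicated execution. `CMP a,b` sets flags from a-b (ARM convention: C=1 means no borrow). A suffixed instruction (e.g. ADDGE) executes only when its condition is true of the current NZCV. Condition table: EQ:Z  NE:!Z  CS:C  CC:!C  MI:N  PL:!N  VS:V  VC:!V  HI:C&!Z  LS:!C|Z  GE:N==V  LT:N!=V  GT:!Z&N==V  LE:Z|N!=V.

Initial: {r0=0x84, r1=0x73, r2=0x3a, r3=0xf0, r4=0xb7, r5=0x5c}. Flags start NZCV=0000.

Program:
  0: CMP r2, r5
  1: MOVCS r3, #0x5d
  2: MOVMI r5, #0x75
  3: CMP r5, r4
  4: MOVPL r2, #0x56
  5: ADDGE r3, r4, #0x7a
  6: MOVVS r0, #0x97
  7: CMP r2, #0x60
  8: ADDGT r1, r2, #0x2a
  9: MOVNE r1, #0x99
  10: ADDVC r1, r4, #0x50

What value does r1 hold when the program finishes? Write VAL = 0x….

VAL = 0x07

[0] flags=1000 → (cmp)
[1] flags=1000 CS?F → skip
[2] flags=1000 MI?T → r5=0x75
[3] flags=1001 → (cmp)
[4] flags=1001 PL?F → skip
[5] flags=1001 GE?T → r3=0x31
[6] flags=1001 VS?T → r0=0x97
[7] flags=1000 → (cmp)
[8] flags=1000 GT?F → skip
[9] flags=1000 NE?T → r1=0x99
[10] flags=1000 VC?T → r1=0x07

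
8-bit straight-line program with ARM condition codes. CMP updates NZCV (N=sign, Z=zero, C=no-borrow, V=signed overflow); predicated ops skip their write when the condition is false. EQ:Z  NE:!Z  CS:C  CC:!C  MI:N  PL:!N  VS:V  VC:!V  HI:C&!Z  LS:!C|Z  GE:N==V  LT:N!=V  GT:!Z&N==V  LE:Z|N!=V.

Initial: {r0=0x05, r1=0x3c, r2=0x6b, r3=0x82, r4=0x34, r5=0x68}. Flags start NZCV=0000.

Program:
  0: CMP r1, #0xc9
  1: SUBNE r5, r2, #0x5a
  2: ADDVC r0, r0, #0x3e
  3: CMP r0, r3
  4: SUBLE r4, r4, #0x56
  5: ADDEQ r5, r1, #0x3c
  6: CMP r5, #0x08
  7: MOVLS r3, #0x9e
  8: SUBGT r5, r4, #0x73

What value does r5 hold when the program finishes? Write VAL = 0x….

VAL = 0xc1

[0] flags=0000 → (cmp)
[1] flags=0000 NE?T → r5=0x11
[2] flags=0000 VC?T → r0=0x43
[3] flags=1001 → (cmp)
[4] flags=1001 LE?F → skip
[5] flags=1001 EQ?F → skip
[6] flags=0010 → (cmp)
[7] flags=0010 LS?F → skip
[8] flags=0010 GT?T → r5=0xc1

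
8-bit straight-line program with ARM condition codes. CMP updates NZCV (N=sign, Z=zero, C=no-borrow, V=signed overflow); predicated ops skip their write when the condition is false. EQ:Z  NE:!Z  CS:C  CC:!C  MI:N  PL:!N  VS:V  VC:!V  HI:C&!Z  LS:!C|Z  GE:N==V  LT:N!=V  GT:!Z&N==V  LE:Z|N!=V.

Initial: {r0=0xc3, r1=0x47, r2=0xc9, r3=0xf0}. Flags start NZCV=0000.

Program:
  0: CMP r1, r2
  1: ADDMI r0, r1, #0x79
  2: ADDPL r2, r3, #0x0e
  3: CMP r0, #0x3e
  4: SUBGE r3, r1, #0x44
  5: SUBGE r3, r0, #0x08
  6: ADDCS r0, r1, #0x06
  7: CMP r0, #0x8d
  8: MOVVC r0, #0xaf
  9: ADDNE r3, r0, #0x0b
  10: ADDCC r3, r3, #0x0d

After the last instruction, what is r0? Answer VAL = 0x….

VAL = 0x4d

0: ✓ CMP  NZCV=0000
1: · ADDMI
2: ✓ ADDPL  r2←0xfe
3: ✓ CMP  NZCV=1010
4: · SUBGE
5: · SUBGE
6: ✓ ADDCS  r0←0x4d
7: ✓ CMP  NZCV=1001
8: · MOVVC
9: ✓ ADDNE  r3←0x58
10: ✓ ADDCC  r3←0x65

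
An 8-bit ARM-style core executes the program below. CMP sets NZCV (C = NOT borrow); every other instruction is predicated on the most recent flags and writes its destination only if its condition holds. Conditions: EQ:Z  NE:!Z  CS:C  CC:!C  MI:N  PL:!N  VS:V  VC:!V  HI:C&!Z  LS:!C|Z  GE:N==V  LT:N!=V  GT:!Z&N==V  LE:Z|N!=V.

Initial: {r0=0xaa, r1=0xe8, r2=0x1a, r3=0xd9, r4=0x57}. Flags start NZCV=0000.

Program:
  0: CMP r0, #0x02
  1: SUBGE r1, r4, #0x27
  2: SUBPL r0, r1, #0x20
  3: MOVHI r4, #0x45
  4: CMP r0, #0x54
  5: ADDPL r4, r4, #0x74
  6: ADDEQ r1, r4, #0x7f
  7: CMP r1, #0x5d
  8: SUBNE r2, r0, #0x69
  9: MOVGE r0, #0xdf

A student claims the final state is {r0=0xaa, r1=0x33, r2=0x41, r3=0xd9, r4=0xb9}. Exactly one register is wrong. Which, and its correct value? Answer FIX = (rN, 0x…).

FIX = (r1, 0xe8)

[0] flags=1010 → (cmp)
[1] flags=1010 GE?F → skip
[2] flags=1010 PL?F → skip
[3] flags=1010 HI?T → r4=0x45
[4] flags=0011 → (cmp)
[5] flags=0011 PL?T → r4=0xb9
[6] flags=0011 EQ?F → skip
[7] flags=1010 → (cmp)
[8] flags=1010 NE?T → r2=0x41
[9] flags=1010 GE?F → skip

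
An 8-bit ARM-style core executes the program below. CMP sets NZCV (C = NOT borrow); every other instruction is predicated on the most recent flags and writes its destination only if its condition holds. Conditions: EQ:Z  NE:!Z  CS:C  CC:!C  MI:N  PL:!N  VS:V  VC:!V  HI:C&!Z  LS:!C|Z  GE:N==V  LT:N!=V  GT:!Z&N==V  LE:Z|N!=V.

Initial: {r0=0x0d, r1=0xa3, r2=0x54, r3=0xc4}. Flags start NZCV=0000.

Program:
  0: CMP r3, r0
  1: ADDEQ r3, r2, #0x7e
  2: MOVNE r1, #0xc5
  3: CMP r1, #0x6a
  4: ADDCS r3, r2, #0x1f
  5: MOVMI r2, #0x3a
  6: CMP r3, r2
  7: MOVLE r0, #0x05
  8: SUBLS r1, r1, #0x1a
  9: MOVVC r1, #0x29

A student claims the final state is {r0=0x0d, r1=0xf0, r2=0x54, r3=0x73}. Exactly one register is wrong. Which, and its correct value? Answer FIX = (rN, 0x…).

FIX = (r1, 0x29)

[0] flags=1010 → (cmp)
[1] flags=1010 EQ?F → skip
[2] flags=1010 NE?T → r1=0xc5
[3] flags=0011 → (cmp)
[4] flags=0011 CS?T → r3=0x73
[5] flags=0011 MI?F → skip
[6] flags=0010 → (cmp)
[7] flags=0010 LE?F → skip
[8] flags=0010 LS?F → skip
[9] flags=0010 VC?T → r1=0x29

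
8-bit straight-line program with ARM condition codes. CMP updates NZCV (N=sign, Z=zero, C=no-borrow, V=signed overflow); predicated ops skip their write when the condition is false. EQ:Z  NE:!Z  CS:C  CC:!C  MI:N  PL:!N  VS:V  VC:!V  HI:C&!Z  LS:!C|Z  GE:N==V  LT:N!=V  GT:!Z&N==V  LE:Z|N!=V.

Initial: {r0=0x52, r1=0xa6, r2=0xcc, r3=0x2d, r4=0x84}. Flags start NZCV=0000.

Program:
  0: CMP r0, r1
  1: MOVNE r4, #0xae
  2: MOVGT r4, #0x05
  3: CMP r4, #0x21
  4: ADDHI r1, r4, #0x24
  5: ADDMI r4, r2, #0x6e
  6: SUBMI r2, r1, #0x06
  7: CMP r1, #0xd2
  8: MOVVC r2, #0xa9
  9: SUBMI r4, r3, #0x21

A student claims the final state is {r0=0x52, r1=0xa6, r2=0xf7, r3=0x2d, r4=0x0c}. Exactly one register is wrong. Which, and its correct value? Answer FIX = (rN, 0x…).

0: ✓ CMP  NZCV=1001
1: ✓ MOVNE  r4←0xae
2: ✓ MOVGT  r4←0x05
3: ✓ CMP  NZCV=1000
4: · ADDHI
5: ✓ ADDMI  r4←0x3a
6: ✓ SUBMI  r2←0xa0
7: ✓ CMP  NZCV=1000
8: ✓ MOVVC  r2←0xa9
9: ✓ SUBMI  r4←0x0c

FIX = (r2, 0xa9)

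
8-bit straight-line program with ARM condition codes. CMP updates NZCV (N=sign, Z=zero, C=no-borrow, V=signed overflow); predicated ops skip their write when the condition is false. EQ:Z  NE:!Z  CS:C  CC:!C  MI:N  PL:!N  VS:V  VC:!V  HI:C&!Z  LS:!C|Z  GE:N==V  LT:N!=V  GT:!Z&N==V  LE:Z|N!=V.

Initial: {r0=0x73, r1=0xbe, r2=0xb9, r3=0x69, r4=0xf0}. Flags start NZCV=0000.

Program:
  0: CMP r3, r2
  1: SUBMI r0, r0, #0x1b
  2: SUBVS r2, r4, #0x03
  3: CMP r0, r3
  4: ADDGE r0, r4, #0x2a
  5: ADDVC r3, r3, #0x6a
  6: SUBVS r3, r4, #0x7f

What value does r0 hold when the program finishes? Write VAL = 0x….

[0] flags=1001 → (cmp)
[1] flags=1001 MI?T → r0=0x58
[2] flags=1001 VS?T → r2=0xed
[3] flags=1000 → (cmp)
[4] flags=1000 GE?F → skip
[5] flags=1000 VC?T → r3=0xd3
[6] flags=1000 VS?F → skip

VAL = 0x58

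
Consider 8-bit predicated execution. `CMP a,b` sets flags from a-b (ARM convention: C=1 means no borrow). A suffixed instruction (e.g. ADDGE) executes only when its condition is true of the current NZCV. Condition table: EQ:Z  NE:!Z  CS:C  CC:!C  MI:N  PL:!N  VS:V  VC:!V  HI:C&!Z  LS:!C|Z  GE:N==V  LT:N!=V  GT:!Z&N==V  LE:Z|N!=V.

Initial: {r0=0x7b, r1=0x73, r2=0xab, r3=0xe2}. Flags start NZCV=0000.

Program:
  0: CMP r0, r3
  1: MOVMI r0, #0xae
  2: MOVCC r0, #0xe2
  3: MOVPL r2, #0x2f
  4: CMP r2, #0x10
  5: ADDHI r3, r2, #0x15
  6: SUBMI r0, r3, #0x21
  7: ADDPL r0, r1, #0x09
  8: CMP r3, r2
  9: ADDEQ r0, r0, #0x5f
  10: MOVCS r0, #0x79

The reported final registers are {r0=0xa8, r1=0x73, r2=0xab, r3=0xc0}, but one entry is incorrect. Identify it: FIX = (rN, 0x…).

FIX = (r0, 0x79)

0: ✓ CMP  NZCV=1001
1: ✓ MOVMI  r0←0xae
2: ✓ MOVCC  r0←0xe2
3: · MOVPL
4: ✓ CMP  NZCV=1010
5: ✓ ADDHI  r3←0xc0
6: ✓ SUBMI  r0←0x9f
7: · ADDPL
8: ✓ CMP  NZCV=0010
9: · ADDEQ
10: ✓ MOVCS  r0←0x79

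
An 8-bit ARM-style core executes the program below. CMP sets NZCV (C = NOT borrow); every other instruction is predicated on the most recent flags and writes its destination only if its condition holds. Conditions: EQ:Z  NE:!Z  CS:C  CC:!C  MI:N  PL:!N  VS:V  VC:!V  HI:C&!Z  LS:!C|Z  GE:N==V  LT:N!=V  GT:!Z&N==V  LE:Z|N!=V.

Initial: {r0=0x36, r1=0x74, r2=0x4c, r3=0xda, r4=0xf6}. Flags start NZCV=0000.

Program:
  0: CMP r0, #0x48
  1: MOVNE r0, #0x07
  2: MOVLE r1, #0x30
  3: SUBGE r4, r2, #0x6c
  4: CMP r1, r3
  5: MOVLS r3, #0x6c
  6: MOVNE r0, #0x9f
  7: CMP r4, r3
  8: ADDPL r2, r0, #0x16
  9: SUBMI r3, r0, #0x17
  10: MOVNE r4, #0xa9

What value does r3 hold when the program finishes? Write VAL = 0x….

VAL = 0x88

[0] flags=1000 → (cmp)
[1] flags=1000 NE?T → r0=0x07
[2] flags=1000 LE?T → r1=0x30
[3] flags=1000 GE?F → skip
[4] flags=0000 → (cmp)
[5] flags=0000 LS?T → r3=0x6c
[6] flags=0000 NE?T → r0=0x9f
[7] flags=1010 → (cmp)
[8] flags=1010 PL?F → skip
[9] flags=1010 MI?T → r3=0x88
[10] flags=1010 NE?T → r4=0xa9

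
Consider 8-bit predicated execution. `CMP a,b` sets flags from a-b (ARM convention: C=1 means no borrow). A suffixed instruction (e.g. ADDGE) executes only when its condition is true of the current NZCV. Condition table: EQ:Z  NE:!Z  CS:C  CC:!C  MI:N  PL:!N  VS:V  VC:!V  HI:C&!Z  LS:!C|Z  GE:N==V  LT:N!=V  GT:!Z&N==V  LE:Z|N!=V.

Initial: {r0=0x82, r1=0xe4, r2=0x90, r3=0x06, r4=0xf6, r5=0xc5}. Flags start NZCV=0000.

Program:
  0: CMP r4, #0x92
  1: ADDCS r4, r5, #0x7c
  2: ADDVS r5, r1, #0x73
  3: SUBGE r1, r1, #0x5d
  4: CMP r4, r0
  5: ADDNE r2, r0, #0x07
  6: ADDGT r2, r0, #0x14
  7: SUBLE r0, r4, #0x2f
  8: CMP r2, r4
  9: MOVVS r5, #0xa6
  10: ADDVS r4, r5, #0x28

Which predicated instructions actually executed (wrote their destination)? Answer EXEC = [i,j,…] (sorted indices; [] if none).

EXEC = [1,3,5,6,9,10]

0: ✓ CMP  NZCV=0010
1: ✓ ADDCS  r4←0x41
2: · ADDVS
3: ✓ SUBGE  r1←0x87
4: ✓ CMP  NZCV=1001
5: ✓ ADDNE  r2←0x89
6: ✓ ADDGT  r2←0x96
7: · SUBLE
8: ✓ CMP  NZCV=0011
9: ✓ MOVVS  r5←0xa6
10: ✓ ADDVS  r4←0xce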